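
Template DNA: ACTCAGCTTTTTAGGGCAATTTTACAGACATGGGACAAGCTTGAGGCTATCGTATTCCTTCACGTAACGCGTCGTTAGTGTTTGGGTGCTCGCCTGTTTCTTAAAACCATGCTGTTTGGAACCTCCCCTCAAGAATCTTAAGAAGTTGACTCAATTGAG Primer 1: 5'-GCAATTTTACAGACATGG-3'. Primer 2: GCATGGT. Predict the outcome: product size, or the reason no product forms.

Yes — a 97 bp product.

Primer 1 (GCAATTTTACAGACATGG) matches the top strand at positions 16–33; it acts as a forward primer.
Primer 2's reverse complement is ACCATGC, matching the top strand at positions 106–112; it acts as a reverse primer.
The 3' ends face each other across positions 16–112, giving a 97 bp product.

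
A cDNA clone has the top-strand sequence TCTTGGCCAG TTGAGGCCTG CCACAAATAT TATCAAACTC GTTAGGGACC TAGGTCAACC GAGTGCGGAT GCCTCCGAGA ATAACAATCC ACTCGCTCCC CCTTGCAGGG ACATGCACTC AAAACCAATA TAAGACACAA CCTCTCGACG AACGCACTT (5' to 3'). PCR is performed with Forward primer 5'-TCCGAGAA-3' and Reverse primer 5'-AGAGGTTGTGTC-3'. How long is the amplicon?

72 bp

The forward primer matches the template at positions 74–81.
The reverse primer's reverse complement is GACACAACCTCT, which matches the template at positions 134–145.
Product length = (reverse-primer end) − (forward-primer start) + 1 = 145 − 74 + 1 = 72 bp.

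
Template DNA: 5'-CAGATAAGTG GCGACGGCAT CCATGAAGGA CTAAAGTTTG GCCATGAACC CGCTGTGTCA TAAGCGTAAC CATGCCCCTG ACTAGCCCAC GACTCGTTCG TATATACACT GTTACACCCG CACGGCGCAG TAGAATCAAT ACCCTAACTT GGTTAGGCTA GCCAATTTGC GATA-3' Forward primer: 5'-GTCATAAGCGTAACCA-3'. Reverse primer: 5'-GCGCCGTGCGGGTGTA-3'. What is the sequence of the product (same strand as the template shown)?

Scanning the template, GTCATAAGCGTAACCA occurs at positions 57–72; this primer anneals to the bottom strand there with its 3' end pointing downstream.
Taking the reverse complement of GCGCCGTGCGGGTGTA gives TACACCCGCACGGCGC, found at positions 113–128 on the template; the primer anneals here to the top strand with its 3' end pointing upstream.
The product is the template from position 57 through 128 (72 bp).

5'-GTCATAAGCGTAACCATGCCCCTGACTAGCCCACGACTCGTTCGTATATACACTGTTACACCCGCACGGCGC-3'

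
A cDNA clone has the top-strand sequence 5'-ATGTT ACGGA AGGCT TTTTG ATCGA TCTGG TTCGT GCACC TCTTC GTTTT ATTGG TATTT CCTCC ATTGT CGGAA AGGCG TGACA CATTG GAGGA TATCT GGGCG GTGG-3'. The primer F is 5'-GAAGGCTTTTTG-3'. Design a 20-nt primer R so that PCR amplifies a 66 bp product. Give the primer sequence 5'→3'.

5'-TCCGACAATGGAGGAAATAC-3'

The forward primer binds at positions 9–20, so a 66 bp product ends at position 9 + 66 − 1 = 74.
The reverse primer anneals to the top strand over positions 55–74, i.e. to GTATTTCCTCCATTGTCGGA.
Its sequence written 5'→3' is the reverse complement: TCCGACAATGGAGGAAATAC.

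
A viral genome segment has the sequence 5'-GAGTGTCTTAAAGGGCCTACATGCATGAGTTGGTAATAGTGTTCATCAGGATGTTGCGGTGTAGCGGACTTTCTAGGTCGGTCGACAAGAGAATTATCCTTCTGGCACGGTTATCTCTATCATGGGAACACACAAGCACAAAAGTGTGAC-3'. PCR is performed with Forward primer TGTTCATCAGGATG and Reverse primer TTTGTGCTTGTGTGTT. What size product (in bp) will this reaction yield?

Forward primer TGTTCATCAGGATG is found on the top strand at positions 40–53.
The reverse primer's reverse complement is AACACACAAGCACAAA, which matches the template at positions 127–142.
The product runs from position 40 to position 142, so its length is 142 − 40 + 1 = 103 bp.

103 bp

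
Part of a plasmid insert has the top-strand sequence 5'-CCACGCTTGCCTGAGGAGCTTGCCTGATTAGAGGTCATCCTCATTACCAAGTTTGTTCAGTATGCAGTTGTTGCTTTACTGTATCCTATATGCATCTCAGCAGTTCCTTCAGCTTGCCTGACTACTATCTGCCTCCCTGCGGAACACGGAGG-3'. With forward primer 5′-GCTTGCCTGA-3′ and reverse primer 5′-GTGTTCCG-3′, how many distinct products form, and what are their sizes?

Three products: 143 bp, 130 bp, 36 bp

The forward primer GCTTGCCTGA matches the top strand at positions 5–14, 18–27, 112–121.
The reverse primer's reverse complement is CGGAACAC, matching at positions 140–147.
Each forward site pairs with the reverse site to give a product ending at position 147: sizes 143, 130, 36 bp.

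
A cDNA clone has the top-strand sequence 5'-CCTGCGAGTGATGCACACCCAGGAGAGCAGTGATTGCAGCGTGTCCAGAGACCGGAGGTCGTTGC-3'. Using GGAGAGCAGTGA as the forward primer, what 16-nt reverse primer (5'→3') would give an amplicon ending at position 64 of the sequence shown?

5'-CAACGACCTCCGGTCT-3'

The forward primer binds at positions 22–33; the product's 3' end on the top strand is position 64.
The reverse primer anneals to the top strand over positions 49–64, i.e. to AGACCGGAGGTCGTTG.
Its sequence written 5'→3' is the reverse complement: CAACGACCTCCGGTCT.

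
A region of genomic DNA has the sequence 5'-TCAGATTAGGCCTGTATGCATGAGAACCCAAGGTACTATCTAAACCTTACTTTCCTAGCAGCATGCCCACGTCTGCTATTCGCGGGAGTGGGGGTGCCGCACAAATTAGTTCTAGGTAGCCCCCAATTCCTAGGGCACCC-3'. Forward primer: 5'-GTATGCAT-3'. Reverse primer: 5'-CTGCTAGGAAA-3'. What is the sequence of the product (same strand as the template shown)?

5'-GTATGCATGAGAACCCAAGGTACTATCTAAACCTTACTTTCCTAGCAG-3'

The forward primer matches the template at positions 14–21.
Taking the reverse complement of CTGCTAGGAAA gives TTTCCTAGCAG, found at positions 51–61 on the template; the primer anneals here to the top strand with its 3' end pointing upstream.
The product is the template from position 14 through 61 (48 bp).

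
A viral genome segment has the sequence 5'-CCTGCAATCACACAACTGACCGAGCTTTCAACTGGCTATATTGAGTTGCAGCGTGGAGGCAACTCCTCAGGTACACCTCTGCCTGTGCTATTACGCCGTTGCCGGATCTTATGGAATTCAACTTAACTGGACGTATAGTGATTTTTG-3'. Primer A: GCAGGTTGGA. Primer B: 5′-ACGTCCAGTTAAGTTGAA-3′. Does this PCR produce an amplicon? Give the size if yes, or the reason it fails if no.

Primer A (GCAGGTTGGA) does not match the top strand, and its reverse complement TCCAACCTGC does not match either.
With no annealing site for primer A, no amplification occurs.

No product — primer A has no binding site in the template.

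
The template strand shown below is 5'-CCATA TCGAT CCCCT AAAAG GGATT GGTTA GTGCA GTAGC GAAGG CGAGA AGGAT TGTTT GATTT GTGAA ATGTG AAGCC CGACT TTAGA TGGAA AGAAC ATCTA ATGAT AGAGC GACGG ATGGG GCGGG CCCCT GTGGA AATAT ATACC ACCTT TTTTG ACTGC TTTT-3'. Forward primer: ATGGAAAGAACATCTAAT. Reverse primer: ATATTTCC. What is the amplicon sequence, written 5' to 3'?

5'-ATGGAAAGAACATCTAATGATAGAGCGACGGATGGGGCGGGCCCCTGTGGAAATAT-3'

The forward primer matches the template at positions 90–107.
The reverse primer's reverse complement is GGAAATAT, which matches the template at positions 138–145.
The product is the template from position 90 through 145 (56 bp).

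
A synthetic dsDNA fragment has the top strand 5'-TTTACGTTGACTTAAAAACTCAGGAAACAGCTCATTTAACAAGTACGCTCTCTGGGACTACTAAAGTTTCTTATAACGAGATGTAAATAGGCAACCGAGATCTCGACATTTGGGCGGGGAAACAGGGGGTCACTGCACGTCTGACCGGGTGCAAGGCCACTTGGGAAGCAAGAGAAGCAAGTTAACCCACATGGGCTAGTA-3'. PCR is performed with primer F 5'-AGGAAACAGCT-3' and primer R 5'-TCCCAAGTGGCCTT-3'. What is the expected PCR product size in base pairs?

145 bp

Forward primer AGGAAACAGCT is found on the top strand at positions 22–32.
Taking the reverse complement of TCCCAAGTGGCCTT gives AAGGCCACTTGGGA, found at positions 153–166 on the template; the primer anneals here to the top strand with its 3' end pointing upstream.
The product runs from position 22 to position 166, so its length is 166 − 22 + 1 = 145 bp.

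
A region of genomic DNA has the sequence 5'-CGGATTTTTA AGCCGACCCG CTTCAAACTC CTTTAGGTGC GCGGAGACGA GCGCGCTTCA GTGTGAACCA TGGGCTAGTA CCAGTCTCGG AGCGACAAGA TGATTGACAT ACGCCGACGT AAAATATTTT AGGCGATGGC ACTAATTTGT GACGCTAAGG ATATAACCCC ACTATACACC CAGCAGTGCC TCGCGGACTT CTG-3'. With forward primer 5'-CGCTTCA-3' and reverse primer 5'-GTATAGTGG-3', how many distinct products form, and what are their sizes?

The forward primer CGCTTCA matches the top strand at positions 19–25, 54–60.
The reverse primer's reverse complement is CCACTATAC, matching at positions 169–177.
Each forward site pairs with the reverse site to give a product ending at position 177: sizes 159, 124 bp.

Two products: 159 bp, 124 bp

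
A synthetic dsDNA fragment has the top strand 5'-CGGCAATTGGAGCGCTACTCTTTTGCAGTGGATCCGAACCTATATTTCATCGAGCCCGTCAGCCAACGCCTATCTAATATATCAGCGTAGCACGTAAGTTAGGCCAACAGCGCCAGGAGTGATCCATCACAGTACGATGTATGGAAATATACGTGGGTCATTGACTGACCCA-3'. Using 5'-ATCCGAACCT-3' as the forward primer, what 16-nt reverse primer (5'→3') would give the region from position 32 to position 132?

5'-CTGTGATGGATCACTC-3'

The product's 3' end on the top strand is position 132.
The reverse primer anneals to the top strand over positions 117–132, i.e. to GAGTGATCCATCACAG.
Its sequence written 5'→3' is the reverse complement: CTGTGATGGATCACTC.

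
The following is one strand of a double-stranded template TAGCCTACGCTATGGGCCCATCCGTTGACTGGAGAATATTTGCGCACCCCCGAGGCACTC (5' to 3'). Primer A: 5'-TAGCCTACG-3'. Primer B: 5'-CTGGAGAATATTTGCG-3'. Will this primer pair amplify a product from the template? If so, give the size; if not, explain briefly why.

Primer A (TAGCCTACG) matches the top strand at positions 1–9 (3' end points downstream).
Primer B (CTGGAGAATATTTGCG) also matches the top strand directly, at positions 29–44 — its reverse complement CGCAAATATTCTCCAG is not present.
Both primers anneal to the bottom strand with 3' ends pointing the same way, so neither can prime synthesis back toward the other.

No product — both primers anneal to the same strand and extend in the same direction.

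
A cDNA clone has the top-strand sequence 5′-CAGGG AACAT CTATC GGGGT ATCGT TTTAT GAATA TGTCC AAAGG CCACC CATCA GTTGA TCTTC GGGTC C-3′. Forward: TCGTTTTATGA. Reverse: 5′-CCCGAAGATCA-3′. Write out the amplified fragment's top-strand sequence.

5'-TCGTTTTATGAATATGTCCAAAGGCCACCCATCAGTTGATCTTCGGG-3'

Scanning the template, TCGTTTTATGA occurs at positions 22–32; this primer anneals to the bottom strand there with its 3' end pointing downstream.
Reverse complement of the reverse primer: TGATCTTCGGG. This occurs on the top strand at positions 58–68.
The product is the template from position 22 through 68 (47 bp).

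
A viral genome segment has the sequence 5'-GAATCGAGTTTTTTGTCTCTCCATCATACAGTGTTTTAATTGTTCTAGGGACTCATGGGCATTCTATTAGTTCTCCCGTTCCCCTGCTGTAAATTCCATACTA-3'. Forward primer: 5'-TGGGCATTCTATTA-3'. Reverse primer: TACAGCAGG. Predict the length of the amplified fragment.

The forward primer matches the template at positions 56–69.
The reverse primer's reverse complement is CCTGCTGTA, which matches the template at positions 83–91.
Product length = (reverse-primer end) − (forward-primer start) + 1 = 91 − 56 + 1 = 36 bp.

36 bp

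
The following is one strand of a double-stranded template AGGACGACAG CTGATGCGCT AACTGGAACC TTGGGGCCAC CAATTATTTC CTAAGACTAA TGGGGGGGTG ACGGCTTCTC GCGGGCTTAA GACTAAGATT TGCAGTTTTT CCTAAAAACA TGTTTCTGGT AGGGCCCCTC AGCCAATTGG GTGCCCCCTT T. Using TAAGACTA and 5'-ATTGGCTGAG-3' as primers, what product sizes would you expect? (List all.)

96 bp, 60 bp

The forward primer TAAGACTA matches the top strand at positions 52–59, 88–95.
The reverse primer's reverse complement is CTCAGCCAAT, matching at positions 138–147.
Each forward site pairs with the reverse site to give a product ending at position 147: sizes 96, 60 bp.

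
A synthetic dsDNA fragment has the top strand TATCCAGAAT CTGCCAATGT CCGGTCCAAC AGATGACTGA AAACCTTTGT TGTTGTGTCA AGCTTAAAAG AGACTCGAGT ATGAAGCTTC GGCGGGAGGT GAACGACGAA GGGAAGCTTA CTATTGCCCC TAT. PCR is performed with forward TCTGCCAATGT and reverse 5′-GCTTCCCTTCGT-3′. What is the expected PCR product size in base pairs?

The forward primer matches the template at positions 10–20.
Reverse complement of the reverse primer: ACGAAGGGAAGC. This occurs on the top strand at positions 106–117.
Product length = (reverse-primer end) − (forward-primer start) + 1 = 117 − 10 + 1 = 108 bp.

108 bp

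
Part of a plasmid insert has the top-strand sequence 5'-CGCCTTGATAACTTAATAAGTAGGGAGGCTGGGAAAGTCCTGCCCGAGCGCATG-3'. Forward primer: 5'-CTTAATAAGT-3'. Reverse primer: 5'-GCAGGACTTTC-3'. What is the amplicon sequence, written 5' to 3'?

5'-CTTAATAAGTAGGGAGGCTGGGAAAGTCCTGC-3'

The forward primer matches the template at positions 12–21.
The reverse primer's reverse complement is GAAAGTCCTGC, which matches the template at positions 33–43.
The product is the template from position 12 through 43 (32 bp).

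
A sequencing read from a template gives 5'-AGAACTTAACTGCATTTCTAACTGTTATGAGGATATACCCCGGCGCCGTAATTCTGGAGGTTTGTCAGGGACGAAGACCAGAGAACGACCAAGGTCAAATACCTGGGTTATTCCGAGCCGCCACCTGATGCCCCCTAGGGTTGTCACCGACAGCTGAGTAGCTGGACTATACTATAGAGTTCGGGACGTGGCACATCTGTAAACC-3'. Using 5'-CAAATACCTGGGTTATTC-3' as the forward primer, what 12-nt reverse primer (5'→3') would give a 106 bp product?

The forward primer binds at positions 96–113, so a 106 bp product ends at position 96 + 106 − 1 = 201.
The reverse primer anneals to the top strand over positions 190–201, i.e. to GGCACATCTGTA.
Its sequence written 5'→3' is the reverse complement: TACAGATGTGCC.

5'-TACAGATGTGCC-3'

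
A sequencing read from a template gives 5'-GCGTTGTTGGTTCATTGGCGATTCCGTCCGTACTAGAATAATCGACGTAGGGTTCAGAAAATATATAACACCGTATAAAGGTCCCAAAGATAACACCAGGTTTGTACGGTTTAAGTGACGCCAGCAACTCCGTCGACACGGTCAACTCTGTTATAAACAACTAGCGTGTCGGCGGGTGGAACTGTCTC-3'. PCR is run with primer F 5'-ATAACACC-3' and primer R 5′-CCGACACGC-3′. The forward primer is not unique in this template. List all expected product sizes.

The forward primer ATAACACC matches the top strand at positions 65–72, 90–97.
The reverse primer's reverse complement is GCGTGTCGG, matching at positions 164–172.
Each forward site pairs with the reverse site to give a product ending at position 172: sizes 108, 83 bp.

108 bp, 83 bp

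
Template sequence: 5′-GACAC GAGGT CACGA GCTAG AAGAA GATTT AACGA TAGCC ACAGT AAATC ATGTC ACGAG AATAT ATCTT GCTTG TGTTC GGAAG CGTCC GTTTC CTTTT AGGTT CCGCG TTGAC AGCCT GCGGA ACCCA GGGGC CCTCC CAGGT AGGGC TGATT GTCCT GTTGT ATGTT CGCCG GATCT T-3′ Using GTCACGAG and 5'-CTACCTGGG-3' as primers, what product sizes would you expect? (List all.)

139 bp, 95 bp

The forward primer GTCACGAG matches the top strand at positions 9–16, 53–60.
The reverse primer's reverse complement is CCCAGGTAG, matching at positions 139–147.
Each forward site pairs with the reverse site to give a product ending at position 147: sizes 139, 95 bp.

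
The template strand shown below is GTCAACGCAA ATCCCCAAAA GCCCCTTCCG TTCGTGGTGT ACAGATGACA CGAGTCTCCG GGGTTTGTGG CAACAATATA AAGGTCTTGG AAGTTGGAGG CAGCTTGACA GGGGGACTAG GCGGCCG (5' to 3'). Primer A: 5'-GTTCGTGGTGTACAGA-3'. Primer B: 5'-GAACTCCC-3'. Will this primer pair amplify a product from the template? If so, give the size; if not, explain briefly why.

No product — primer B has no binding site in the template.

Primer B (GAACTCCC) does not match the top strand, and its reverse complement GGGAGTTC does not match either.
With no annealing site for primer B, no amplification occurs.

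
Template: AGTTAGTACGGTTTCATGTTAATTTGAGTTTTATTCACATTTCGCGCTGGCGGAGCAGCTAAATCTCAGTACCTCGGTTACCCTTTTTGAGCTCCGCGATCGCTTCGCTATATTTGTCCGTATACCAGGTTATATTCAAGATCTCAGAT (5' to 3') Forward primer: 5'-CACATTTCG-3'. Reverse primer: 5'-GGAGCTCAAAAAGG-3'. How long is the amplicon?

The forward primer matches the template at positions 36–44.
The reverse primer's reverse complement is CCTTTTTGAGCTCC, which matches the template at positions 82–95.
Amplicon spans positions 36–95: 60 bp.

60 bp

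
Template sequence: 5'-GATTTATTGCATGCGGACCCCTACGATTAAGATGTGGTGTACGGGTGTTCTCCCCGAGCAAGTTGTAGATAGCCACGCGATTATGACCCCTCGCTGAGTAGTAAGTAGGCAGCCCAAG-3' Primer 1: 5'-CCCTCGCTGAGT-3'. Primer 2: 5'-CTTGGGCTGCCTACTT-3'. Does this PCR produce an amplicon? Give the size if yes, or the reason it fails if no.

Primer 1 (CCCTCGCTGAGT) matches the top strand at positions 88–99; it acts as a forward primer.
Primer 2's reverse complement is AAGTAGGCAGCCCAAG, matching the top strand at positions 103–118; it acts as a reverse primer.
The 3' ends face each other across positions 88–118, giving a 31 bp product.

Yes — a 31 bp product.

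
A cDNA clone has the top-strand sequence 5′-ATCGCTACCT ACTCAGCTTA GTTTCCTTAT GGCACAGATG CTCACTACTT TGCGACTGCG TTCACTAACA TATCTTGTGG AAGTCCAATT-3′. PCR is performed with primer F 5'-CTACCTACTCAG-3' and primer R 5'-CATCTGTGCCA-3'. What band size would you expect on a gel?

Forward primer CTACCTACTCAG is found on the top strand at positions 5–16.
Reverse complement of the reverse primer: TGGCACAGATG. This occurs on the top strand at positions 30–40.
Product length = (reverse-primer end) − (forward-primer start) + 1 = 40 − 5 + 1 = 36 bp.

36 bp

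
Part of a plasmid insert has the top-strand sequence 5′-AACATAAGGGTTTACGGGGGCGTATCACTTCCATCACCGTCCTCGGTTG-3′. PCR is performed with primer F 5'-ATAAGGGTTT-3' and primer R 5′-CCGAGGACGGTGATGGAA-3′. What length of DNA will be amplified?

43 bp

The forward primer matches the template at positions 4–13.
Reverse complement of the reverse primer: TTCCATCACCGTCCTCGG. This occurs on the top strand at positions 29–46.
Amplicon spans positions 4–46: 43 bp.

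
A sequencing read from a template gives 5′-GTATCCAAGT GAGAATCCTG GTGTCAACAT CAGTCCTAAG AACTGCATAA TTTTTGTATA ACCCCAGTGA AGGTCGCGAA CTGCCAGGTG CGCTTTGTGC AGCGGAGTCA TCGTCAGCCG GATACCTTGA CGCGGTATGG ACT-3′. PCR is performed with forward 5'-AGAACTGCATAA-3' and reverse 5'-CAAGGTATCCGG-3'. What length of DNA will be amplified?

91 bp

The forward primer matches the template at positions 39–50.
The reverse primer's reverse complement is CCGGATACCTTG, which matches the template at positions 118–129.
The product runs from position 39 to position 129, so its length is 129 − 39 + 1 = 91 bp.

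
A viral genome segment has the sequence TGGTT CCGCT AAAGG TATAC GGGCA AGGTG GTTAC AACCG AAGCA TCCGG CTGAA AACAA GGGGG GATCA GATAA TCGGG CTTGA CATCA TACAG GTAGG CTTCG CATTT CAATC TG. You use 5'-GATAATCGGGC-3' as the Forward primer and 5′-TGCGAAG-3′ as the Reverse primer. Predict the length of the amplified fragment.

37 bp

The forward primer matches the template at positions 71–81.
The reverse primer's reverse complement is CTTCGCA, which matches the template at positions 101–107.
Product length = (reverse-primer end) − (forward-primer start) + 1 = 107 − 71 + 1 = 37 bp.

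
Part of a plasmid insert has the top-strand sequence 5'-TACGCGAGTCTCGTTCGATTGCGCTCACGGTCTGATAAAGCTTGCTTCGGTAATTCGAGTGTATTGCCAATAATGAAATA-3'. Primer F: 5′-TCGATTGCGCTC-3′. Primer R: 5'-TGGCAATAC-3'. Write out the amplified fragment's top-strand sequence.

Forward primer TCGATTGCGCTC is found on the top strand at positions 15–26.
Taking the reverse complement of TGGCAATAC gives GTATTGCCA, found at positions 61–69 on the template; the primer anneals here to the top strand with its 3' end pointing upstream.
The product is the template from position 15 through 69 (55 bp).

5'-TCGATTGCGCTCACGGTCTGATAAAGCTTGCTTCGGTAATTCGAGTGTATTGCCA-3'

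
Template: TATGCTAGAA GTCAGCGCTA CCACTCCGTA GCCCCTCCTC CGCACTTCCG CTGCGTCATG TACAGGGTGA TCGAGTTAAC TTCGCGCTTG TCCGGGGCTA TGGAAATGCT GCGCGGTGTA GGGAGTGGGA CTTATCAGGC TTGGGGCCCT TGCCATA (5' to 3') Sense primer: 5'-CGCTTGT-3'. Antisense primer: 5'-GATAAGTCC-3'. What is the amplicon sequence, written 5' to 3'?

The forward primer matches the template at positions 85–91.
Reverse complement of the reverse primer: GGACTTATC. This occurs on the top strand at positions 128–136.
The product is the template from position 85 through 136 (52 bp).

5'-CGCTTGTCCGGGGCTATGGAAATGCTGCGCGGTGTAGGGAGTGGGACTTATC-3'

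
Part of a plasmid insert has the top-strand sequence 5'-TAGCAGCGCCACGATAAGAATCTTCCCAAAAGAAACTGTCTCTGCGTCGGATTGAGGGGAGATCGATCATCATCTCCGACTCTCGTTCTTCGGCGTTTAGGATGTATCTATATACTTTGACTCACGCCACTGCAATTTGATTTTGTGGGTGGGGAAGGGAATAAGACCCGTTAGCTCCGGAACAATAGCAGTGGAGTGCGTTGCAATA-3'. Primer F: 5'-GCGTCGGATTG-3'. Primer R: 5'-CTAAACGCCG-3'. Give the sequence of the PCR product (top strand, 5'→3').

Scanning the template, GCGTCGGATTG occurs at positions 44–54; this primer anneals to the bottom strand there with its 3' end pointing downstream.
Taking the reverse complement of CTAAACGCCG gives CGGCGTTTAG, found at positions 91–100 on the template; the primer anneals here to the top strand with its 3' end pointing upstream.
The product is the template from position 44 through 100 (57 bp).

5'-GCGTCGGATTGAGGGGAGATCGATCATCATCTCCGACTCTCGTTCTTCGGCGTTTAG-3'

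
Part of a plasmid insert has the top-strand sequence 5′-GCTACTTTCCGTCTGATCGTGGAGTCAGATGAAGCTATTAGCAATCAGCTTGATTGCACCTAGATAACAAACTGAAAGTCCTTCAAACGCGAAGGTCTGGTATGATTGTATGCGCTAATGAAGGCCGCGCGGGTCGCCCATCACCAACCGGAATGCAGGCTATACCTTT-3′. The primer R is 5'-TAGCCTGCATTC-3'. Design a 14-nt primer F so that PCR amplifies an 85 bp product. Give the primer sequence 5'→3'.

The reverse primer's reverse complement GAATGCAGGCTA matches the template at positions 151–162, so the product ends at position 162.
An 85 bp product then starts at position 162 − 85 + 1 = 78.
The forward primer is identical to the top strand there: GTCCTTCAAACGCG.

5'-GTCCTTCAAACGCG-3'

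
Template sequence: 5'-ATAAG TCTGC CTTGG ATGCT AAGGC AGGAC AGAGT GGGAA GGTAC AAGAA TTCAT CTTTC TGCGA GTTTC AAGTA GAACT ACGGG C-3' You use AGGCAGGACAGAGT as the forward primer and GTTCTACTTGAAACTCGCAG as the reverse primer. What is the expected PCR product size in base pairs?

58 bp

Scanning the template, AGGCAGGACAGAGT occurs at positions 22–35; this primer anneals to the bottom strand there with its 3' end pointing downstream.
Taking the reverse complement of GTTCTACTTGAAACTCGCAG gives CTGCGAGTTTCAAGTAGAAC, found at positions 60–79 on the template; the primer anneals here to the top strand with its 3' end pointing upstream.
Amplicon spans positions 22–79: 58 bp.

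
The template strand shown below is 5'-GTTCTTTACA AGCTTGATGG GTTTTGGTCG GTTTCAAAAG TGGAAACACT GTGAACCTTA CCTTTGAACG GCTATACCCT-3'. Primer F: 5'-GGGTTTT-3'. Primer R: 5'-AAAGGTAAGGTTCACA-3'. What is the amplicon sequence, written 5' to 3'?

5'-GGGTTTTGGTCGGTTTCAAAAGTGGAAACACTGTGAACCTTACCTTT-3'

Scanning the template, GGGTTTT occurs at positions 19–25; this primer anneals to the bottom strand there with its 3' end pointing downstream.
The reverse primer's reverse complement is TGTGAACCTTACCTTT, which matches the template at positions 50–65.
The product is the template from position 19 through 65 (47 bp).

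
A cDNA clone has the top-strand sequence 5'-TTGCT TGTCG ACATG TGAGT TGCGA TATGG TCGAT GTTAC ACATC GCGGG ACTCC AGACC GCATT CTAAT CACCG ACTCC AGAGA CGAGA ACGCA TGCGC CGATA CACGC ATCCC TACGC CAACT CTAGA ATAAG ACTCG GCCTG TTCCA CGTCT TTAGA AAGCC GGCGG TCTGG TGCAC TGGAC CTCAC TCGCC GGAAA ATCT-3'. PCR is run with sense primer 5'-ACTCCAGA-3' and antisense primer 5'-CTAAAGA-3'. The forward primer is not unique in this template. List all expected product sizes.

The forward primer ACTCCAGA matches the top strand at positions 51–58, 76–83.
The reverse primer's reverse complement is TCTTTAG, matching at positions 153–159.
Each forward site pairs with the reverse site to give a product ending at position 159: sizes 109, 84 bp.

109 bp, 84 bp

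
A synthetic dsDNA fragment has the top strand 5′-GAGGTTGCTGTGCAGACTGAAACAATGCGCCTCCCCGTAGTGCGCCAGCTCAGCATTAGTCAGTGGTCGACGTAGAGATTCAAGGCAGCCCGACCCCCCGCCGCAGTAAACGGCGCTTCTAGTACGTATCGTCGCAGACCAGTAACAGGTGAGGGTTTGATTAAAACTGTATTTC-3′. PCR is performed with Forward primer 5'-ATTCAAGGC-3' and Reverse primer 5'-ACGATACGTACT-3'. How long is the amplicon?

Forward primer ATTCAAGGC is found on the top strand at positions 78–86.
Reverse complement of the reverse primer: AGTACGTATCGT. This occurs on the top strand at positions 121–132.
The product runs from position 78 to position 132, so its length is 132 − 78 + 1 = 55 bp.

55 bp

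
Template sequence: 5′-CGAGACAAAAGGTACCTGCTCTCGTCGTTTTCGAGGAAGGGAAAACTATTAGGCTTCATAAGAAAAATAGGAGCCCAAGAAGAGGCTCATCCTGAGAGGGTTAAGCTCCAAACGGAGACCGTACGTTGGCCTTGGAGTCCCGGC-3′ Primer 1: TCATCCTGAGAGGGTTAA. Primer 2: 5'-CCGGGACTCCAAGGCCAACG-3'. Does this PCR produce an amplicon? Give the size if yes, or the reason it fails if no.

Primer 1 (TCATCCTGAGAGGGTTAA) matches the top strand at positions 87–104; it acts as a forward primer.
Primer 2's reverse complement is CGTTGGCCTTGGAGTCCCGG, matching the top strand at positions 124–143; it acts as a reverse primer.
The 3' ends face each other across positions 87–143, giving a 57 bp product.

Yes — a 57 bp product.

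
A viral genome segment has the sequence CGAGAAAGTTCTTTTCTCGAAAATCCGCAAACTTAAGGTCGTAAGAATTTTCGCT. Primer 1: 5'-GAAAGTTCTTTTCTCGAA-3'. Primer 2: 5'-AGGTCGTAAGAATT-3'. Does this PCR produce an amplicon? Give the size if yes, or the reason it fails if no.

No product — both primers anneal to the same strand and extend in the same direction.

Primer 1 (GAAAGTTCTTTTCTCGAA) matches the top strand at positions 4–21 (3' end points downstream).
Primer 2 (AGGTCGTAAGAATT) also matches the top strand directly, at positions 36–49 — its reverse complement AATTCTTACGACCT is not present.
Both primers anneal to the bottom strand with 3' ends pointing the same way, so neither can prime synthesis back toward the other.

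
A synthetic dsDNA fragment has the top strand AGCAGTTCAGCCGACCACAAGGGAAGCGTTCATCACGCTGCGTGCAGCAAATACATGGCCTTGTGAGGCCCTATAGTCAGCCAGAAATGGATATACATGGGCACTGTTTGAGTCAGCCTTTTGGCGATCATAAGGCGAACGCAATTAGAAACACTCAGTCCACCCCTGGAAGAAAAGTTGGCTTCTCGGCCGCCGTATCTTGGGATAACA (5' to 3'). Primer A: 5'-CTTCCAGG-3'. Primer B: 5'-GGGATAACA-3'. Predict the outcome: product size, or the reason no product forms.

No product — the primers' 3' ends point away from each other.

Primer A (CTTCCAGG) has reverse complement CCTGGAAG, which matches the top strand at positions 165–172; primer A anneals to the top strand there with its 3' end pointing upstream toward position 165.
Primer B (GGGATAACA) matches the top strand directly at positions 202–210; it anneals to the bottom strand with its 3' end pointing downstream toward position 210.
The 3' ends diverge (primer A extends toward position 1, primer B toward position 210), so the primers never converge on a shared product.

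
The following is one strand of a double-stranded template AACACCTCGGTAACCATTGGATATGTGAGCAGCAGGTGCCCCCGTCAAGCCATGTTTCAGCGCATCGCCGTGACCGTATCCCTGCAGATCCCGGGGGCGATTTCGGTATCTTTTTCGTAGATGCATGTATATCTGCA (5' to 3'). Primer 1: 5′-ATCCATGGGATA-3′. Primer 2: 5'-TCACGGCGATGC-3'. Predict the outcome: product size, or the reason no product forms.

Primer 1 (ATCCATGGGATA) does not match the top strand, and its reverse complement TATCCCATGGAT does not match either.
With no annealing site for primer 1, no amplification occurs.

No product — primer 1 has no binding site in the template.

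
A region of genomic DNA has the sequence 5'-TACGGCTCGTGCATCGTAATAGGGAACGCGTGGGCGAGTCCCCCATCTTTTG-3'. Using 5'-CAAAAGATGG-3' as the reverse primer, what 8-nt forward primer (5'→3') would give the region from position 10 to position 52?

5'-TGCATCGT-3'

The reverse primer's reverse complement CCATCTTTTG matches the template at positions 43–52; the product starts at position 10.
The forward primer is identical to the top strand over positions 10–17: TGCATCGT.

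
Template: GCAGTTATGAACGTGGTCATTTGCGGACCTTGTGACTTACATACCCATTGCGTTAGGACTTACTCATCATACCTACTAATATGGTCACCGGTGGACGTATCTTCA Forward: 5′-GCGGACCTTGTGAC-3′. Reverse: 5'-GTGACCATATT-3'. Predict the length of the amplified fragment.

66 bp

The forward primer matches the template at positions 23–36.
Taking the reverse complement of GTGACCATATT gives AATATGGTCAC, found at positions 78–88 on the template; the primer anneals here to the top strand with its 3' end pointing upstream.
Product length = (reverse-primer end) − (forward-primer start) + 1 = 88 − 23 + 1 = 66 bp.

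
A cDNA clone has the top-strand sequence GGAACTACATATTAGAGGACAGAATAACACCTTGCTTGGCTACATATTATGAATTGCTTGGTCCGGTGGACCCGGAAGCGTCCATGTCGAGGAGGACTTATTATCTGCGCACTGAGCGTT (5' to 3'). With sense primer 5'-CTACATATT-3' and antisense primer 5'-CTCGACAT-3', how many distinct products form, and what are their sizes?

The forward primer CTACATATT matches the top strand at positions 5–13, 40–48.
The reverse primer's reverse complement is ATGTCGAG, matching at positions 84–91.
Each forward site pairs with the reverse site to give a product ending at position 91: sizes 87, 52 bp.

Two products: 87 bp, 52 bp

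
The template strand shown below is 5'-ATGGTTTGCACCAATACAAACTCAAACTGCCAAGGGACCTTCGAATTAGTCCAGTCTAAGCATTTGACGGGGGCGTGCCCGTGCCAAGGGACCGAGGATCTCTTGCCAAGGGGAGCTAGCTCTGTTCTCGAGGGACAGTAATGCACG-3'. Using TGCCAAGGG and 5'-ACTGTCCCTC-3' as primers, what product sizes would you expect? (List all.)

112 bp, 58 bp, 36 bp

The forward primer TGCCAAGGG matches the top strand at positions 28–36, 82–90, 104–112.
The reverse primer's reverse complement is GAGGGACAGT, matching at positions 130–139.
Each forward site pairs with the reverse site to give a product ending at position 139: sizes 112, 58, 36 bp.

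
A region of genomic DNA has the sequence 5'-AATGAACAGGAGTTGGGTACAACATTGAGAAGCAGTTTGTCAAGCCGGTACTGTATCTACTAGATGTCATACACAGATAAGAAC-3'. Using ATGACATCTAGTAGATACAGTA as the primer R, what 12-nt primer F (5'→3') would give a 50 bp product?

5'-AACATTGAGAAG-3'

The reverse primer's reverse complement TACTGTATCTACTAGATGTCAT matches the template at positions 49–70, so the product ends at position 70.
A 50 bp product then starts at position 70 − 50 + 1 = 21.
The forward primer is identical to the top strand there: AACATTGAGAAG.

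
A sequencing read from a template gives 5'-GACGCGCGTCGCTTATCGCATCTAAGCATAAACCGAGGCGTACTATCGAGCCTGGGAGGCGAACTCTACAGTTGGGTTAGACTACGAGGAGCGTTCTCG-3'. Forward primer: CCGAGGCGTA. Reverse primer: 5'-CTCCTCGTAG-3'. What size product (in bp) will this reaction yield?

59 bp

Forward primer CCGAGGCGTA is found on the top strand at positions 33–42.
Taking the reverse complement of CTCCTCGTAG gives CTACGAGGAG, found at positions 82–91 on the template; the primer anneals here to the top strand with its 3' end pointing upstream.
Product length = (reverse-primer end) − (forward-primer start) + 1 = 91 − 33 + 1 = 59 bp.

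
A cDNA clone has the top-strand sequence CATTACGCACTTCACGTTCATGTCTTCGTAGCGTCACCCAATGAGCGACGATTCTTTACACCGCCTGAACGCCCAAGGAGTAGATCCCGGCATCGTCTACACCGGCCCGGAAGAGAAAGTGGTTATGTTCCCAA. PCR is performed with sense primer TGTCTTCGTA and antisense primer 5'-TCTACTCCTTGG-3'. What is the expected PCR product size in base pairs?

64 bp

Forward primer TGTCTTCGTA is found on the top strand at positions 21–30.
Reverse complement of the reverse primer: CCAAGGAGTAGA. This occurs on the top strand at positions 73–84.
The product runs from position 21 to position 84, so its length is 84 − 21 + 1 = 64 bp.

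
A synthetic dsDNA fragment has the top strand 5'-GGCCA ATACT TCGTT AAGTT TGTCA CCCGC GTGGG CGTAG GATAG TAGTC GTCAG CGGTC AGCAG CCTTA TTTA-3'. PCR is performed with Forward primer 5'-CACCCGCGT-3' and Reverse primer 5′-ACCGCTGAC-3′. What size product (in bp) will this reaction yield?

The forward primer matches the template at positions 24–32.
Taking the reverse complement of ACCGCTGAC gives GTCAGCGGT, found at positions 51–59 on the template; the primer anneals here to the top strand with its 3' end pointing upstream.
The product runs from position 24 to position 59, so its length is 59 − 24 + 1 = 36 bp.

36 bp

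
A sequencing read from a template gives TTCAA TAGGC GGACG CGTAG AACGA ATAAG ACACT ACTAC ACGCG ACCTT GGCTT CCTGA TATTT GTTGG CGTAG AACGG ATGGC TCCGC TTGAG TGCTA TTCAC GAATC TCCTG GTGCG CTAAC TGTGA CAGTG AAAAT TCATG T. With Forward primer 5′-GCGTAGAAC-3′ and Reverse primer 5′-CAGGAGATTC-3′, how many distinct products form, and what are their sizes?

Two products: 101 bp, 46 bp

The forward primer GCGTAGAAC matches the top strand at positions 15–23, 70–78.
The reverse primer's reverse complement is GAATCTCCTG, matching at positions 106–115.
Each forward site pairs with the reverse site to give a product ending at position 115: sizes 101, 46 bp.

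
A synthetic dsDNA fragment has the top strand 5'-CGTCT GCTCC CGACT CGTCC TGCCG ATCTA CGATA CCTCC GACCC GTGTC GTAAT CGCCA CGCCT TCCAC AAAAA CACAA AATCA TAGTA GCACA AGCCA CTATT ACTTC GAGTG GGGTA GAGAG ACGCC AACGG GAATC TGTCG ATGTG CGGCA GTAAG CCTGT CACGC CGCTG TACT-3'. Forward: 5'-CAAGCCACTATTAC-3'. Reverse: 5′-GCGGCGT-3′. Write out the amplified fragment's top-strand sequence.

5'-CAAGCCACTATTACTTCGAGTGGGGTAGAGAGACGCCAACGGGAATCTGTCGATGTGCGGCAGTAAGCCTGTCACGCCGC-3'

Forward primer CAAGCCACTATTAC is found on the top strand at positions 94–107.
Reverse complement of the reverse primer: ACGCCGC. This occurs on the top strand at positions 167–173.
The product is the template from position 94 through 173 (80 bp).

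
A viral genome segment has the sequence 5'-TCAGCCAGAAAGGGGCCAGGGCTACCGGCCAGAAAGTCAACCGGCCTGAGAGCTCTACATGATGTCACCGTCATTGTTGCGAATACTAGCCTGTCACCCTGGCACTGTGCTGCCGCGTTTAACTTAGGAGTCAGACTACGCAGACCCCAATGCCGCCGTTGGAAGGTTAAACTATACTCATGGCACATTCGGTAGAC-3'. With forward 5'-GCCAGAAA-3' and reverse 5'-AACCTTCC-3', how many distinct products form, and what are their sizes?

Two products: 165 bp, 141 bp

The forward primer GCCAGAAA matches the top strand at positions 4–11, 28–35.
The reverse primer's reverse complement is GGAAGGTT, matching at positions 161–168.
Each forward site pairs with the reverse site to give a product ending at position 168: sizes 165, 141 bp.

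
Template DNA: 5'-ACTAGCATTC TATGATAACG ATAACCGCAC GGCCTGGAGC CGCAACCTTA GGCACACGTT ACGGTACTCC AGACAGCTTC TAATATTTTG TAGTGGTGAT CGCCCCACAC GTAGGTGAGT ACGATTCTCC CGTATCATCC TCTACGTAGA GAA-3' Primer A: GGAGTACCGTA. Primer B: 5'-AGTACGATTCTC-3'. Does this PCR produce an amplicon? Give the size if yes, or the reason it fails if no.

No product — the primers' 3' ends point away from each other.

Primer A (GGAGTACCGTA) has reverse complement TACGGTACTCC, which matches the top strand at positions 60–70; primer A anneals to the top strand there with its 3' end pointing upstream toward position 60.
Primer B (AGTACGATTCTC) matches the top strand directly at positions 118–129; it anneals to the bottom strand with its 3' end pointing downstream toward position 129.
The 3' ends diverge (primer A extends toward position 1, primer B toward position 153), so the primers never converge on a shared product.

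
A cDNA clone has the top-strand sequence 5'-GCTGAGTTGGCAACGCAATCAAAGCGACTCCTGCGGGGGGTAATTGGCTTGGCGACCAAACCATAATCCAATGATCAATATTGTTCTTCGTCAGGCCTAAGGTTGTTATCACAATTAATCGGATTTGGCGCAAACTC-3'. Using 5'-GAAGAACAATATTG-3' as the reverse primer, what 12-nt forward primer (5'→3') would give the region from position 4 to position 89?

The reverse primer's reverse complement CAATATTGTTCTTC matches the template at positions 76–89; the product starts at position 4.
The forward primer is identical to the top strand over positions 4–15: GAGTTGGCAACG.

5'-GAGTTGGCAACG-3'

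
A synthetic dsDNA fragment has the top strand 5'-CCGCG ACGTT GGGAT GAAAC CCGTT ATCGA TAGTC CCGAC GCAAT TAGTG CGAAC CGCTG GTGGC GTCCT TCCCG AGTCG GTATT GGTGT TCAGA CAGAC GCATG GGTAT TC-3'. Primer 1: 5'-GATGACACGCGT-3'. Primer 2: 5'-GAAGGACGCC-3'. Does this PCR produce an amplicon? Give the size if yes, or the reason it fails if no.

No product — primer 1 has no binding site in the template.

Primer 1 (GATGACACGCGT) does not match the top strand, and its reverse complement ACGCGTGTCATC does not match either.
With no annealing site for primer 1, no amplification occurs.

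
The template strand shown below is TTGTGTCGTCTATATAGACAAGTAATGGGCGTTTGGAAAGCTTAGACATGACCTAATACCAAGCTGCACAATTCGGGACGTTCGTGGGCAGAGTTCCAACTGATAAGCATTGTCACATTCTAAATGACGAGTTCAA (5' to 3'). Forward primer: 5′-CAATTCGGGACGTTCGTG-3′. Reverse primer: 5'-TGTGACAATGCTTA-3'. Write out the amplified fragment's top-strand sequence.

5'-CAATTCGGGACGTTCGTGGGCAGAGTTCCAACTGATAAGCATTGTCACA-3'

Forward primer CAATTCGGGACGTTCGTG is found on the top strand at positions 69–86.
Taking the reverse complement of TGTGACAATGCTTA gives TAAGCATTGTCACA, found at positions 104–117 on the template; the primer anneals here to the top strand with its 3' end pointing upstream.
The product is the template from position 69 through 117 (49 bp).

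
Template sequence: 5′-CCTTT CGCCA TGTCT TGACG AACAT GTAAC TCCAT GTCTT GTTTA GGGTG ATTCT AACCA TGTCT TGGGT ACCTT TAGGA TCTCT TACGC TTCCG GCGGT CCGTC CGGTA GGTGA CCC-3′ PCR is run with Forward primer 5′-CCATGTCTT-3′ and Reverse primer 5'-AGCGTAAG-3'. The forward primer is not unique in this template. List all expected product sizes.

84 bp, 60 bp, 34 bp

The forward primer CCATGTCTT matches the top strand at positions 8–16, 32–40, 58–66.
The reverse primer's reverse complement is CTTACGCT, matching at positions 84–91.
Each forward site pairs with the reverse site to give a product ending at position 91: sizes 84, 60, 34 bp.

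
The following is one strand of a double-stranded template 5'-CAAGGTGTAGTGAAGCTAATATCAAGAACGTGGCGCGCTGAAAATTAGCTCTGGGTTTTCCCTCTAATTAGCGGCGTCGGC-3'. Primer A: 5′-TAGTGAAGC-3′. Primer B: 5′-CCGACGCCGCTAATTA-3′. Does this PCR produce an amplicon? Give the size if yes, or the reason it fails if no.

Yes — a 73 bp product.

Primer A (TAGTGAAGC) matches the top strand at positions 8–16; it acts as a forward primer.
Primer B's reverse complement is TAATTAGCGGCGTCGG, matching the top strand at positions 65–80; it acts as a reverse primer.
The 3' ends face each other across positions 8–80, giving a 73 bp product.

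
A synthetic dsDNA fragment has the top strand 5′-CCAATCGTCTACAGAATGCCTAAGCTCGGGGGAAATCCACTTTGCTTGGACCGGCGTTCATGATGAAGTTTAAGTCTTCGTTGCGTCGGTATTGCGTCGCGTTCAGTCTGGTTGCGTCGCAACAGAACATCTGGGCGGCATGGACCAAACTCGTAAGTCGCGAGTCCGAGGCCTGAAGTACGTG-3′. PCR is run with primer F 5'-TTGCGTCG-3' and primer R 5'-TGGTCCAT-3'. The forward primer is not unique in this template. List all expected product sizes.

The forward primer TTGCGTCG matches the top strand at positions 81–88, 92–99, 112–119.
The reverse primer's reverse complement is ATGGACCA, matching at positions 140–147.
Each forward site pairs with the reverse site to give a product ending at position 147: sizes 67, 56, 36 bp.

67 bp, 56 bp, 36 bp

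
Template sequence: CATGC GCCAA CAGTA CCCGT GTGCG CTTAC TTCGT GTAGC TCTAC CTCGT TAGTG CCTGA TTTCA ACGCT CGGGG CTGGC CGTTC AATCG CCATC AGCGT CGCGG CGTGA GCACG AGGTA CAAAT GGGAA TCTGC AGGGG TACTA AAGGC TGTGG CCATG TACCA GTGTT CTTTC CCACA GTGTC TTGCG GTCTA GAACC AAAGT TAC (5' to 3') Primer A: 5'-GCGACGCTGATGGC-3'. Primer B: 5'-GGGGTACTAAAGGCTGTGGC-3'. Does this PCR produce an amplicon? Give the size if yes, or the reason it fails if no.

Primer A (GCGACGCTGATGGC) has reverse complement GCCATCAGCGTCGC, which matches the top strand at positions 90–103; primer A anneals to the top strand there with its 3' end pointing upstream toward position 90.
Primer B (GGGGTACTAAAGGCTGTGGC) matches the top strand directly at positions 137–156; it anneals to the bottom strand with its 3' end pointing downstream toward position 156.
The 3' ends diverge (primer A extends toward position 1, primer B toward position 208), so the primers never converge on a shared product.

No product — the primers' 3' ends point away from each other.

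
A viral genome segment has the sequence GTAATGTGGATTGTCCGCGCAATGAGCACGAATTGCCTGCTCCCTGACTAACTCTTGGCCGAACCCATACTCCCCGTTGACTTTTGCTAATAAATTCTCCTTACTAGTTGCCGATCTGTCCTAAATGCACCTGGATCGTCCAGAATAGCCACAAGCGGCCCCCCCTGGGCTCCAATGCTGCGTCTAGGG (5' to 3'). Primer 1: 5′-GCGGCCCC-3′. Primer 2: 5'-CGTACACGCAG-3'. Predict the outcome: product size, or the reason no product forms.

Primer 2 (CGTACACGCAG) does not match the top strand, and its reverse complement CTGCGTGTACG does not match either.
With no annealing site for primer 2, no amplification occurs.

No product — primer 2 has no binding site in the template.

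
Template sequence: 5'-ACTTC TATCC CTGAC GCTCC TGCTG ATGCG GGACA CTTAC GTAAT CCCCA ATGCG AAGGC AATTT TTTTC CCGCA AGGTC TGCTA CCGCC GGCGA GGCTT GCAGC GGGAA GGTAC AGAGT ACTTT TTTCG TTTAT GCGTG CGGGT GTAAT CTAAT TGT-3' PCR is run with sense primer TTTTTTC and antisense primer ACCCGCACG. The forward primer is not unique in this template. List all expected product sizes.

The forward primer TTTTTTC matches the top strand at positions 64–70, 123–129.
The reverse primer's reverse complement is CGTGCGGGT, matching at positions 137–145.
Each forward site pairs with the reverse site to give a product ending at position 145: sizes 82, 23 bp.

82 bp, 23 bp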